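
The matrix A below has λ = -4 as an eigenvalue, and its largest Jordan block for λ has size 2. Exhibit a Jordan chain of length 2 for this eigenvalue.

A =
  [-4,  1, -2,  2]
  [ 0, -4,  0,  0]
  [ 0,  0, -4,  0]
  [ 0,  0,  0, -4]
A Jordan chain for λ = -4 of length 2:
v_1 = (1, 0, 0, 0)ᵀ
v_2 = (0, 1, 0, 0)ᵀ

Let N = A − (-4)·I. We want v_2 with N^2 v_2 = 0 but N^1 v_2 ≠ 0; then v_{j-1} := N · v_j for j = 2, …, 2.

Pick v_2 = (0, 1, 0, 0)ᵀ.
Then v_1 = N · v_2 = (1, 0, 0, 0)ᵀ.

Sanity check: (A − (-4)·I) v_1 = (0, 0, 0, 0)ᵀ = 0. ✓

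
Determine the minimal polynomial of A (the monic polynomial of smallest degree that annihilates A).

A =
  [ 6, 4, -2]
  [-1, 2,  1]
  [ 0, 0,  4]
x^2 - 8*x + 16

The characteristic polynomial is χ_A(x) = (x - 4)^3, so the eigenvalues are known. The minimal polynomial is
  m_A(x) = Π_λ (x − λ)^{k_λ}
where k_λ is the size of the *largest* Jordan block for λ (equivalently, the smallest k with (A − λI)^k v = 0 for every generalised eigenvector v of λ).

  λ = 4: largest Jordan block has size 2, contributing (x − 4)^2

So m_A(x) = (x - 4)^2 = x^2 - 8*x + 16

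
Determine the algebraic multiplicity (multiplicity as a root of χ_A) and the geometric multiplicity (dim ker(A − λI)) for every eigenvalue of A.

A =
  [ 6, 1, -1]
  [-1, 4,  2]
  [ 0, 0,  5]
λ = 5: alg = 3, geom = 1

Step 1 — factor the characteristic polynomial to read off the algebraic multiplicities:
  χ_A(x) = (x - 5)^3

Step 2 — compute geometric multiplicities via the rank-nullity identity g(λ) = n − rank(A − λI):
  rank(A − (5)·I) = 2, so dim ker(A − (5)·I) = n − 2 = 1

Summary:
  λ = 5: algebraic multiplicity = 3, geometric multiplicity = 1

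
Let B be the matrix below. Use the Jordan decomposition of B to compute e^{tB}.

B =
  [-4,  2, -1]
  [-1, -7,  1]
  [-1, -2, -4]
e^{tB} =
  [t*exp(-5*t) + exp(-5*t), 2*t*exp(-5*t), -t*exp(-5*t)]
  [-t*exp(-5*t), -2*t*exp(-5*t) + exp(-5*t), t*exp(-5*t)]
  [-t*exp(-5*t), -2*t*exp(-5*t), t*exp(-5*t) + exp(-5*t)]

Strategy: write B = P · J · P⁻¹ where J is a Jordan canonical form, so e^{tB} = P · e^{tJ} · P⁻¹, and e^{tJ} can be computed block-by-block.

B has Jordan form
J =
  [-5,  1,  0]
  [ 0, -5,  0]
  [ 0,  0, -5]
(up to reordering of blocks).

Per-block formulas:
  For a 2×2 Jordan block J_2(-5): exp(t · J_2(-5)) = e^(-5t)·(I + t·N), where N is the 2×2 nilpotent shift.
  For a 1×1 block at λ = -5: exp(t · [-5]) = [e^(-5t)].

After assembling e^{tJ} and conjugating by P, we get:

e^{tB} =
  [t*exp(-5*t) + exp(-5*t), 2*t*exp(-5*t), -t*exp(-5*t)]
  [-t*exp(-5*t), -2*t*exp(-5*t) + exp(-5*t), t*exp(-5*t)]
  [-t*exp(-5*t), -2*t*exp(-5*t), t*exp(-5*t) + exp(-5*t)]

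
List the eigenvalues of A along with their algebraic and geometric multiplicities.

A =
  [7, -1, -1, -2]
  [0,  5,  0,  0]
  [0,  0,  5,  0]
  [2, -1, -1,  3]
λ = 5: alg = 4, geom = 3

Step 1 — factor the characteristic polynomial to read off the algebraic multiplicities:
  χ_A(x) = (x - 5)^4

Step 2 — compute geometric multiplicities via the rank-nullity identity g(λ) = n − rank(A − λI):
  rank(A − (5)·I) = 1, so dim ker(A − (5)·I) = n − 1 = 3

Summary:
  λ = 5: algebraic multiplicity = 4, geometric multiplicity = 3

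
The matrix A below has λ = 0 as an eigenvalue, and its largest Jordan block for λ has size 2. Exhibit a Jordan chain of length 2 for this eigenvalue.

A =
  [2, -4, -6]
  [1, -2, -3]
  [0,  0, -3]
A Jordan chain for λ = 0 of length 2:
v_1 = (2, 1, 0)ᵀ
v_2 = (1, 0, 0)ᵀ

Let N = A − (0)·I. We want v_2 with N^2 v_2 = 0 but N^1 v_2 ≠ 0; then v_{j-1} := N · v_j for j = 2, …, 2.

Pick v_2 = (1, 0, 0)ᵀ.
Then v_1 = N · v_2 = (2, 1, 0)ᵀ.

Sanity check: (A − (0)·I) v_1 = (0, 0, 0)ᵀ = 0. ✓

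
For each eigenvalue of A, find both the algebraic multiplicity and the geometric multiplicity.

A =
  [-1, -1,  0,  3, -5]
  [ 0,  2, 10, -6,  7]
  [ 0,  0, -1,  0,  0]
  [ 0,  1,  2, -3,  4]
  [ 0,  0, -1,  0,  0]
λ = -1: alg = 3, geom = 1; λ = 0: alg = 2, geom = 1

Step 1 — factor the characteristic polynomial to read off the algebraic multiplicities:
  χ_A(x) = x^2*(x + 1)^3

Step 2 — compute geometric multiplicities via the rank-nullity identity g(λ) = n − rank(A − λI):
  rank(A − (-1)·I) = 4, so dim ker(A − (-1)·I) = n − 4 = 1
  rank(A − (0)·I) = 4, so dim ker(A − (0)·I) = n − 4 = 1

Summary:
  λ = -1: algebraic multiplicity = 3, geometric multiplicity = 1
  λ = 0: algebraic multiplicity = 2, geometric multiplicity = 1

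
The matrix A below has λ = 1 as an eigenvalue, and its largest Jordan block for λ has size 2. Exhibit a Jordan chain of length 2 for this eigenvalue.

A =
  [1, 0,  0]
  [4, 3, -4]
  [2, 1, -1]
A Jordan chain for λ = 1 of length 2:
v_1 = (0, 4, 2)ᵀ
v_2 = (1, 0, 0)ᵀ

Let N = A − (1)·I. We want v_2 with N^2 v_2 = 0 but N^1 v_2 ≠ 0; then v_{j-1} := N · v_j for j = 2, …, 2.

Pick v_2 = (1, 0, 0)ᵀ.
Then v_1 = N · v_2 = (0, 4, 2)ᵀ.

Sanity check: (A − (1)·I) v_1 = (0, 0, 0)ᵀ = 0. ✓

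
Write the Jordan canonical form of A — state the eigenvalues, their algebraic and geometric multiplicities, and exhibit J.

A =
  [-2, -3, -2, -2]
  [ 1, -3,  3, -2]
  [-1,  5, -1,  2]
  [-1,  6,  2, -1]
J_3(-3) ⊕ J_1(2)

The characteristic polynomial is
  det(x·I − A) = x^4 + 7*x^3 + 9*x^2 - 27*x - 54 = (x - 2)*(x + 3)^3

Eigenvalues and multiplicities (the geometric multiplicity of λ is n − rank(A − λI), which equals the number of Jordan blocks for λ):
  λ = -3: algebraic multiplicity = 3, geometric multiplicity = 1
  λ = 2: algebraic multiplicity = 1, geometric multiplicity = 1

Determining the block sizes for each eigenvalue:
  λ = -3: one block (gm = 1), so the single block has size am = 3 → block sizes [3]
  λ = 2: one block (gm = 1), so the single block has size am = 1 → block sizes [1]

Assembling the blocks gives a Jordan form
J =
  [-3,  1,  0, 0]
  [ 0, -3,  1, 0]
  [ 0,  0, -3, 0]
  [ 0,  0,  0, 2]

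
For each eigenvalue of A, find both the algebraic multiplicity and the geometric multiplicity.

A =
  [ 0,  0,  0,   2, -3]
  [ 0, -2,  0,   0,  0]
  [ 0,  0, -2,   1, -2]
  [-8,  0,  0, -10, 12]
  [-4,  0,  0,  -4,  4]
λ = -2: alg = 5, geom = 3

Step 1 — factor the characteristic polynomial to read off the algebraic multiplicities:
  χ_A(x) = (x + 2)^5

Step 2 — compute geometric multiplicities via the rank-nullity identity g(λ) = n − rank(A − λI):
  rank(A − (-2)·I) = 2, so dim ker(A − (-2)·I) = n − 2 = 3

Summary:
  λ = -2: algebraic multiplicity = 5, geometric multiplicity = 3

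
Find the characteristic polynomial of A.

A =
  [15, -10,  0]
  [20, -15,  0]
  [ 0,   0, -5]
x^3 + 5*x^2 - 25*x - 125

Expanding det(x·I − A) (e.g. by cofactor expansion or by noting that A is similar to its Jordan form J, which has the same characteristic polynomial as A) gives
  χ_A(x) = x^3 + 5*x^2 - 25*x - 125
which factors as (x - 5)*(x + 5)^2. The eigenvalues (with algebraic multiplicities) are λ = -5 with multiplicity 2, λ = 5 with multiplicity 1.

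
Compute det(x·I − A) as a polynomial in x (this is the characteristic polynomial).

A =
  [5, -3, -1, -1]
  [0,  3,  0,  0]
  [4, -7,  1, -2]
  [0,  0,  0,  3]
x^4 - 12*x^3 + 54*x^2 - 108*x + 81

Expanding det(x·I − A) (e.g. by cofactor expansion or by noting that A is similar to its Jordan form J, which has the same characteristic polynomial as A) gives
  χ_A(x) = x^4 - 12*x^3 + 54*x^2 - 108*x + 81
which factors as (x - 3)^4. The eigenvalues (with algebraic multiplicities) are λ = 3 with multiplicity 4.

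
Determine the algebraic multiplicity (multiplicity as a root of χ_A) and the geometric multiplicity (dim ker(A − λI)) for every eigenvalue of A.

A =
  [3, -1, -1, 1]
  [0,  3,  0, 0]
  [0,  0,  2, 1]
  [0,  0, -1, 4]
λ = 3: alg = 4, geom = 2

Step 1 — factor the characteristic polynomial to read off the algebraic multiplicities:
  χ_A(x) = (x - 3)^4

Step 2 — compute geometric multiplicities via the rank-nullity identity g(λ) = n − rank(A − λI):
  rank(A − (3)·I) = 2, so dim ker(A − (3)·I) = n − 2 = 2

Summary:
  λ = 3: algebraic multiplicity = 4, geometric multiplicity = 2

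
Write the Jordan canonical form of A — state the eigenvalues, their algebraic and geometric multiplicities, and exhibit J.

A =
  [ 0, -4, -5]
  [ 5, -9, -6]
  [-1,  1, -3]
J_3(-4)

The characteristic polynomial is
  det(x·I − A) = x^3 + 12*x^2 + 48*x + 64 = (x + 4)^3

Eigenvalues and multiplicities (the geometric multiplicity of λ is n − rank(A − λI), which equals the number of Jordan blocks for λ):
  λ = -4: algebraic multiplicity = 3, geometric multiplicity = 1

Determining the block sizes for each eigenvalue:
  λ = -4: one block (gm = 1), so the single block has size am = 3 → block sizes [3]

Assembling the blocks gives a Jordan form
J =
  [-4,  1,  0]
  [ 0, -4,  1]
  [ 0,  0, -4]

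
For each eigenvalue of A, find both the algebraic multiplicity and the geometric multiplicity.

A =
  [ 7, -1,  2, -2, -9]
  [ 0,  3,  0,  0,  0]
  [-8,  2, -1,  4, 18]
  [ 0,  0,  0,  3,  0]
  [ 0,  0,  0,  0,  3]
λ = 3: alg = 5, geom = 4

Step 1 — factor the characteristic polynomial to read off the algebraic multiplicities:
  χ_A(x) = (x - 3)^5

Step 2 — compute geometric multiplicities via the rank-nullity identity g(λ) = n − rank(A − λI):
  rank(A − (3)·I) = 1, so dim ker(A − (3)·I) = n − 1 = 4

Summary:
  λ = 3: algebraic multiplicity = 5, geometric multiplicity = 4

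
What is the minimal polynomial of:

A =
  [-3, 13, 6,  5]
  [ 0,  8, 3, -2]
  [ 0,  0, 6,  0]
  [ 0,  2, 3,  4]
x^3 - 9*x^2 + 108

The characteristic polynomial is χ_A(x) = (x - 6)^3*(x + 3), so the eigenvalues are known. The minimal polynomial is
  m_A(x) = Π_λ (x − λ)^{k_λ}
where k_λ is the size of the *largest* Jordan block for λ (equivalently, the smallest k with (A − λI)^k v = 0 for every generalised eigenvector v of λ).

  λ = -3: largest Jordan block has size 1, contributing (x + 3)
  λ = 6: largest Jordan block has size 2, contributing (x − 6)^2

So m_A(x) = (x - 6)^2*(x + 3) = x^3 - 9*x^2 + 108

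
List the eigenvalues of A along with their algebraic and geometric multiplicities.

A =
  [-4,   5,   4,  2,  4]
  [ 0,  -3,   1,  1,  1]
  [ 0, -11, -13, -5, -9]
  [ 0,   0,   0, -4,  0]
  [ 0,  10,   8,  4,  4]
λ = -4: alg = 5, geom = 3

Step 1 — factor the characteristic polynomial to read off the algebraic multiplicities:
  χ_A(x) = (x + 4)^5

Step 2 — compute geometric multiplicities via the rank-nullity identity g(λ) = n − rank(A − λI):
  rank(A − (-4)·I) = 2, so dim ker(A − (-4)·I) = n − 2 = 3

Summary:
  λ = -4: algebraic multiplicity = 5, geometric multiplicity = 3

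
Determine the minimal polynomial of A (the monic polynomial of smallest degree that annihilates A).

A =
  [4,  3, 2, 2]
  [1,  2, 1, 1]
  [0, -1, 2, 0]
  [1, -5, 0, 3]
x^4 - 11*x^3 + 45*x^2 - 81*x + 54

The characteristic polynomial is χ_A(x) = (x - 3)^3*(x - 2), so the eigenvalues are known. The minimal polynomial is
  m_A(x) = Π_λ (x − λ)^{k_λ}
where k_λ is the size of the *largest* Jordan block for λ (equivalently, the smallest k with (A − λI)^k v = 0 for every generalised eigenvector v of λ).

  λ = 2: largest Jordan block has size 1, contributing (x − 2)
  λ = 3: largest Jordan block has size 3, contributing (x − 3)^3

So m_A(x) = (x - 3)^3*(x - 2) = x^4 - 11*x^3 + 45*x^2 - 81*x + 54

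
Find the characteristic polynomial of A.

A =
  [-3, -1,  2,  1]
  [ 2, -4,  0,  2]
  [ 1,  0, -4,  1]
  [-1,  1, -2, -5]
x^4 + 16*x^3 + 96*x^2 + 256*x + 256

Expanding det(x·I − A) (e.g. by cofactor expansion or by noting that A is similar to its Jordan form J, which has the same characteristic polynomial as A) gives
  χ_A(x) = x^4 + 16*x^3 + 96*x^2 + 256*x + 256
which factors as (x + 4)^4. The eigenvalues (with algebraic multiplicities) are λ = -4 with multiplicity 4.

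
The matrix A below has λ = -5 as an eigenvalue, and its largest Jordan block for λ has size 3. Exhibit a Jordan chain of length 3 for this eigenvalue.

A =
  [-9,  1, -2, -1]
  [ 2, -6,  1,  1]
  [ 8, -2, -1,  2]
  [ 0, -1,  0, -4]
A Jordan chain for λ = -5 of length 3:
v_1 = (2, -2, -4, -2)ᵀ
v_2 = (-4, 2, 8, 0)ᵀ
v_3 = (1, 0, 0, 0)ᵀ

Let N = A − (-5)·I. We want v_3 with N^3 v_3 = 0 but N^2 v_3 ≠ 0; then v_{j-1} := N · v_j for j = 3, …, 2.

Pick v_3 = (1, 0, 0, 0)ᵀ.
Then v_2 = N · v_3 = (-4, 2, 8, 0)ᵀ.
Then v_1 = N · v_2 = (2, -2, -4, -2)ᵀ.

Sanity check: (A − (-5)·I) v_1 = (0, 0, 0, 0)ᵀ = 0. ✓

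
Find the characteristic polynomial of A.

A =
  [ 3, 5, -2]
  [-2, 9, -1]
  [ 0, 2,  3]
x^3 - 15*x^2 + 75*x - 125

Expanding det(x·I − A) (e.g. by cofactor expansion or by noting that A is similar to its Jordan form J, which has the same characteristic polynomial as A) gives
  χ_A(x) = x^3 - 15*x^2 + 75*x - 125
which factors as (x - 5)^3. The eigenvalues (with algebraic multiplicities) are λ = 5 with multiplicity 3.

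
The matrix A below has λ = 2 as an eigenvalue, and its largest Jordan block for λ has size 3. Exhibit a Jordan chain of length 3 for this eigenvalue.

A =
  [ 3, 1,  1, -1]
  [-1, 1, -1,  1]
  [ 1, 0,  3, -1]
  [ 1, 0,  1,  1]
A Jordan chain for λ = 2 of length 3:
v_1 = (0, 0, 1, 1)ᵀ
v_2 = (1, -1, 1, 1)ᵀ
v_3 = (1, 0, 0, 0)ᵀ

Let N = A − (2)·I. We want v_3 with N^3 v_3 = 0 but N^2 v_3 ≠ 0; then v_{j-1} := N · v_j for j = 3, …, 2.

Pick v_3 = (1, 0, 0, 0)ᵀ.
Then v_2 = N · v_3 = (1, -1, 1, 1)ᵀ.
Then v_1 = N · v_2 = (0, 0, 1, 1)ᵀ.

Sanity check: (A − (2)·I) v_1 = (0, 0, 0, 0)ᵀ = 0. ✓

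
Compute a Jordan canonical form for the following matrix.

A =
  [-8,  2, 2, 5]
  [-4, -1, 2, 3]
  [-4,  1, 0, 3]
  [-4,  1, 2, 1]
J_3(-2) ⊕ J_1(-2)

The characteristic polynomial is
  det(x·I − A) = x^4 + 8*x^3 + 24*x^2 + 32*x + 16 = (x + 2)^4

Eigenvalues and multiplicities (the geometric multiplicity of λ is n − rank(A − λI), which equals the number of Jordan blocks for λ):
  λ = -2: algebraic multiplicity = 4, geometric multiplicity = 2

Determining the block sizes for each eigenvalue:
  λ = -2: with am = 4 and gm = 2, the partition is not yet determined (e.g. several partitions of 4 into 2 parts exist). Let N = A − (-2)·I. Computing rank(N^1) = 2, rank(N^2) = 1, rank(N^3) = 0; the number of blocks of size ≥ j is rank(N^{j−1}) − rank(N^j), giving [2, 1, 1]. So we have 1 block(s) of size 3, 1 block(s) of size 1 → block sizes [3, 1]

Assembling the blocks gives a Jordan form
J =
  [-2,  1,  0,  0]
  [ 0, -2,  1,  0]
  [ 0,  0, -2,  0]
  [ 0,  0,  0, -2]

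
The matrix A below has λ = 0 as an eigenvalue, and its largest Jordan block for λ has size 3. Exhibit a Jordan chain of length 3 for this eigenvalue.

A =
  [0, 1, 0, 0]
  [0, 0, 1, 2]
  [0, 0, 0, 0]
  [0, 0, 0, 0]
A Jordan chain for λ = 0 of length 3:
v_1 = (1, 0, 0, 0)ᵀ
v_2 = (0, 1, 0, 0)ᵀ
v_3 = (0, 0, 1, 0)ᵀ

Let N = A − (0)·I. We want v_3 with N^3 v_3 = 0 but N^2 v_3 ≠ 0; then v_{j-1} := N · v_j for j = 3, …, 2.

Pick v_3 = (0, 0, 1, 0)ᵀ.
Then v_2 = N · v_3 = (0, 1, 0, 0)ᵀ.
Then v_1 = N · v_2 = (1, 0, 0, 0)ᵀ.

Sanity check: (A − (0)·I) v_1 = (0, 0, 0, 0)ᵀ = 0. ✓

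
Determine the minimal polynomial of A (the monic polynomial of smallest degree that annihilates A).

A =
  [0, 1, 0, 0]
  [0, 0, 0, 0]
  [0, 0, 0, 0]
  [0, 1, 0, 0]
x^2

The characteristic polynomial is χ_A(x) = x^4, so the eigenvalues are known. The minimal polynomial is
  m_A(x) = Π_λ (x − λ)^{k_λ}
where k_λ is the size of the *largest* Jordan block for λ (equivalently, the smallest k with (A − λI)^k v = 0 for every generalised eigenvector v of λ).

  λ = 0: largest Jordan block has size 2, contributing (x − 0)^2

So m_A(x) = x^2 = x^2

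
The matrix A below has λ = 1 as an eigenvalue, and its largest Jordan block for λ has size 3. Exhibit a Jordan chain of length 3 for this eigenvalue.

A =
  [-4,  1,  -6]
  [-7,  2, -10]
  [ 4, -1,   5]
A Jordan chain for λ = 1 of length 3:
v_1 = (-6, -12, 3)ᵀ
v_2 = (-5, -7, 4)ᵀ
v_3 = (1, 0, 0)ᵀ

Let N = A − (1)·I. We want v_3 with N^3 v_3 = 0 but N^2 v_3 ≠ 0; then v_{j-1} := N · v_j for j = 3, …, 2.

Pick v_3 = (1, 0, 0)ᵀ.
Then v_2 = N · v_3 = (-5, -7, 4)ᵀ.
Then v_1 = N · v_2 = (-6, -12, 3)ᵀ.

Sanity check: (A − (1)·I) v_1 = (0, 0, 0)ᵀ = 0. ✓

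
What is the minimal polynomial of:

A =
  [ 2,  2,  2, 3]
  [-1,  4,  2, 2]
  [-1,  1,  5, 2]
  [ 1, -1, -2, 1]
x^3 - 9*x^2 + 27*x - 27

The characteristic polynomial is χ_A(x) = (x - 3)^4, so the eigenvalues are known. The minimal polynomial is
  m_A(x) = Π_λ (x − λ)^{k_λ}
where k_λ is the size of the *largest* Jordan block for λ (equivalently, the smallest k with (A − λI)^k v = 0 for every generalised eigenvector v of λ).

  λ = 3: largest Jordan block has size 3, contributing (x − 3)^3

So m_A(x) = (x - 3)^3 = x^3 - 9*x^2 + 27*x - 27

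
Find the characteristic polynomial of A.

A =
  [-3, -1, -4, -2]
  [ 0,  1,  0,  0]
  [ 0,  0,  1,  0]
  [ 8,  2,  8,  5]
x^4 - 4*x^3 + 6*x^2 - 4*x + 1

Expanding det(x·I − A) (e.g. by cofactor expansion or by noting that A is similar to its Jordan form J, which has the same characteristic polynomial as A) gives
  χ_A(x) = x^4 - 4*x^3 + 6*x^2 - 4*x + 1
which factors as (x - 1)^4. The eigenvalues (with algebraic multiplicities) are λ = 1 with multiplicity 4.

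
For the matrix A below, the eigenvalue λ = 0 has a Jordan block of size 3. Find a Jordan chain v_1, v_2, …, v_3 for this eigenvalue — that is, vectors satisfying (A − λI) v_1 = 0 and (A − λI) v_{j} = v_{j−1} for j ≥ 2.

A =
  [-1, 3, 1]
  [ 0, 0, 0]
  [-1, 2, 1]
A Jordan chain for λ = 0 of length 3:
v_1 = (-1, 0, -1)ᵀ
v_2 = (3, 0, 2)ᵀ
v_3 = (0, 1, 0)ᵀ

Let N = A − (0)·I. We want v_3 with N^3 v_3 = 0 but N^2 v_3 ≠ 0; then v_{j-1} := N · v_j for j = 3, …, 2.

Pick v_3 = (0, 1, 0)ᵀ.
Then v_2 = N · v_3 = (3, 0, 2)ᵀ.
Then v_1 = N · v_2 = (-1, 0, -1)ᵀ.

Sanity check: (A − (0)·I) v_1 = (0, 0, 0)ᵀ = 0. ✓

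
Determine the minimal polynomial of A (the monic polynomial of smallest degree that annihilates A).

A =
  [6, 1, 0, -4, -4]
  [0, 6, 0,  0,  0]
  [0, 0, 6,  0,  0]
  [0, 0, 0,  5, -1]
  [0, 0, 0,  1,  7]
x^2 - 12*x + 36

The characteristic polynomial is χ_A(x) = (x - 6)^5, so the eigenvalues are known. The minimal polynomial is
  m_A(x) = Π_λ (x − λ)^{k_λ}
where k_λ is the size of the *largest* Jordan block for λ (equivalently, the smallest k with (A − λI)^k v = 0 for every generalised eigenvector v of λ).

  λ = 6: largest Jordan block has size 2, contributing (x − 6)^2

So m_A(x) = (x - 6)^2 = x^2 - 12*x + 36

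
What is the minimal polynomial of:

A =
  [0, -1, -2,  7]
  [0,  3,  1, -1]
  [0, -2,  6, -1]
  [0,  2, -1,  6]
x^3 - 10*x^2 + 25*x

The characteristic polynomial is χ_A(x) = x*(x - 5)^3, so the eigenvalues are known. The minimal polynomial is
  m_A(x) = Π_λ (x − λ)^{k_λ}
where k_λ is the size of the *largest* Jordan block for λ (equivalently, the smallest k with (A − λI)^k v = 0 for every generalised eigenvector v of λ).

  λ = 0: largest Jordan block has size 1, contributing (x − 0)
  λ = 5: largest Jordan block has size 2, contributing (x − 5)^2

So m_A(x) = x*(x - 5)^2 = x^3 - 10*x^2 + 25*x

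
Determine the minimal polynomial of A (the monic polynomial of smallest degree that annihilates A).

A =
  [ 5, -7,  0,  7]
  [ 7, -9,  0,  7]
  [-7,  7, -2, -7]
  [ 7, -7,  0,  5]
x^2 - 3*x - 10

The characteristic polynomial is χ_A(x) = (x - 5)*(x + 2)^3, so the eigenvalues are known. The minimal polynomial is
  m_A(x) = Π_λ (x − λ)^{k_λ}
where k_λ is the size of the *largest* Jordan block for λ (equivalently, the smallest k with (A − λI)^k v = 0 for every generalised eigenvector v of λ).

  λ = -2: largest Jordan block has size 1, contributing (x + 2)
  λ = 5: largest Jordan block has size 1, contributing (x − 5)

So m_A(x) = (x - 5)*(x + 2) = x^2 - 3*x - 10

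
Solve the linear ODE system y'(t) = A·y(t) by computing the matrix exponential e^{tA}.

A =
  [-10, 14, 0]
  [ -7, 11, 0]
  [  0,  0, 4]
e^{tA} =
  [-exp(4*t) + 2*exp(-3*t), 2*exp(4*t) - 2*exp(-3*t), 0]
  [-exp(4*t) + exp(-3*t), 2*exp(4*t) - exp(-3*t), 0]
  [0, 0, exp(4*t)]

Strategy: write A = P · J · P⁻¹ where J is a Jordan canonical form, so e^{tA} = P · e^{tJ} · P⁻¹, and e^{tJ} can be computed block-by-block.

A has Jordan form
J =
  [-3, 0, 0]
  [ 0, 4, 0]
  [ 0, 0, 4]
(up to reordering of blocks).

Per-block formulas:
  For a 1×1 block at λ = 4: exp(t · [4]) = [e^(4t)].
  For a 1×1 block at λ = -3: exp(t · [-3]) = [e^(-3t)].

After assembling e^{tJ} and conjugating by P, we get:

e^{tA} =
  [-exp(4*t) + 2*exp(-3*t), 2*exp(4*t) - 2*exp(-3*t), 0]
  [-exp(4*t) + exp(-3*t), 2*exp(4*t) - exp(-3*t), 0]
  [0, 0, exp(4*t)]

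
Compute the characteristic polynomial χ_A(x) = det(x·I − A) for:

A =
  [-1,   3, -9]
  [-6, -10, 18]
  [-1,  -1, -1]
x^3 + 12*x^2 + 48*x + 64

Expanding det(x·I − A) (e.g. by cofactor expansion or by noting that A is similar to its Jordan form J, which has the same characteristic polynomial as A) gives
  χ_A(x) = x^3 + 12*x^2 + 48*x + 64
which factors as (x + 4)^3. The eigenvalues (with algebraic multiplicities) are λ = -4 with multiplicity 3.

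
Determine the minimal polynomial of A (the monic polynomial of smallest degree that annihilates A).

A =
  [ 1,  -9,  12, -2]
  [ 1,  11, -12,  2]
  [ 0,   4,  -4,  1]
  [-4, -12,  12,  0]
x^2 - 4*x + 4

The characteristic polynomial is χ_A(x) = (x - 2)^4, so the eigenvalues are known. The minimal polynomial is
  m_A(x) = Π_λ (x − λ)^{k_λ}
where k_λ is the size of the *largest* Jordan block for λ (equivalently, the smallest k with (A − λI)^k v = 0 for every generalised eigenvector v of λ).

  λ = 2: largest Jordan block has size 2, contributing (x − 2)^2

So m_A(x) = (x - 2)^2 = x^2 - 4*x + 4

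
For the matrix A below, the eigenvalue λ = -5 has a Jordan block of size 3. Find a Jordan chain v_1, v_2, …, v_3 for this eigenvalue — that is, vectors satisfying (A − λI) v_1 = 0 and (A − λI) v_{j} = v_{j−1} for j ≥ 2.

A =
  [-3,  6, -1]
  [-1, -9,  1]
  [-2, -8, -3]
A Jordan chain for λ = -5 of length 3:
v_1 = (-4, 2, 4)ᵀ
v_2 = (6, -4, -8)ᵀ
v_3 = (0, 1, 0)ᵀ

Let N = A − (-5)·I. We want v_3 with N^3 v_3 = 0 but N^2 v_3 ≠ 0; then v_{j-1} := N · v_j for j = 3, …, 2.

Pick v_3 = (0, 1, 0)ᵀ.
Then v_2 = N · v_3 = (6, -4, -8)ᵀ.
Then v_1 = N · v_2 = (-4, 2, 4)ᵀ.

Sanity check: (A − (-5)·I) v_1 = (0, 0, 0)ᵀ = 0. ✓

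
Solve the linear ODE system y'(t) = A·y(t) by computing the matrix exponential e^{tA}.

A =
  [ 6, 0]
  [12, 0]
e^{tA} =
  [exp(6*t), 0]
  [2*exp(6*t) - 2, 1]

Strategy: write A = P · J · P⁻¹ where J is a Jordan canonical form, so e^{tA} = P · e^{tJ} · P⁻¹, and e^{tJ} can be computed block-by-block.

A has Jordan form
J =
  [0, 0]
  [0, 6]
(up to reordering of blocks).

Per-block formulas:
  For a 1×1 block at λ = 6: exp(t · [6]) = [e^(6t)].
  For a 1×1 block at λ = 0: exp(t · [0]) = [e^(0t)].

After assembling e^{tJ} and conjugating by P, we get:

e^{tA} =
  [exp(6*t), 0]
  [2*exp(6*t) - 2, 1]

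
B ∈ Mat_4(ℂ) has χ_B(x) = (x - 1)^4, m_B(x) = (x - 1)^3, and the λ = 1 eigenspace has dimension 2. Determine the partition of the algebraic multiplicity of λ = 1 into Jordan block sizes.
Block sizes for λ = 1: [3, 1]

Step 1 — from the characteristic polynomial, algebraic multiplicity of λ = 1 is 4. From dim ker(B − (1)·I) = 2, there are exactly 2 Jordan blocks for λ = 1.
Step 2 — from the minimal polynomial, the factor (x − 1)^3 tells us the largest block for λ = 1 has size 3.
Step 3 — with total size 4, 2 blocks, and largest block 3, the block sizes (in nonincreasing order) are [3, 1].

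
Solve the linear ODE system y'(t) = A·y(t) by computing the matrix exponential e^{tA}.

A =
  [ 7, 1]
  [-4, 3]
e^{tA} =
  [2*t*exp(5*t) + exp(5*t), t*exp(5*t)]
  [-4*t*exp(5*t), -2*t*exp(5*t) + exp(5*t)]

Strategy: write A = P · J · P⁻¹ where J is a Jordan canonical form, so e^{tA} = P · e^{tJ} · P⁻¹, and e^{tJ} can be computed block-by-block.

A has Jordan form
J =
  [5, 1]
  [0, 5]
(up to reordering of blocks).

Per-block formulas:
  For a 2×2 Jordan block J_2(5): exp(t · J_2(5)) = e^(5t)·(I + t·N), where N is the 2×2 nilpotent shift.

After assembling e^{tJ} and conjugating by P, we get:

e^{tA} =
  [2*t*exp(5*t) + exp(5*t), t*exp(5*t)]
  [-4*t*exp(5*t), -2*t*exp(5*t) + exp(5*t)]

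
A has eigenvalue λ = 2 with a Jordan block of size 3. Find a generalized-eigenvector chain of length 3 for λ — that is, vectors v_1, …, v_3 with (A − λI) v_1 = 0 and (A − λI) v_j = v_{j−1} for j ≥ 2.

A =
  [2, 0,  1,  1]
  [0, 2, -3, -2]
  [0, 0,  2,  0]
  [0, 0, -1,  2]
A Jordan chain for λ = 2 of length 3:
v_1 = (-1, 2, 0, 0)ᵀ
v_2 = (1, -3, 0, -1)ᵀ
v_3 = (0, 0, 1, 0)ᵀ

Let N = A − (2)·I. We want v_3 with N^3 v_3 = 0 but N^2 v_3 ≠ 0; then v_{j-1} := N · v_j for j = 3, …, 2.

Pick v_3 = (0, 0, 1, 0)ᵀ.
Then v_2 = N · v_3 = (1, -3, 0, -1)ᵀ.
Then v_1 = N · v_2 = (-1, 2, 0, 0)ᵀ.

Sanity check: (A − (2)·I) v_1 = (0, 0, 0, 0)ᵀ = 0. ✓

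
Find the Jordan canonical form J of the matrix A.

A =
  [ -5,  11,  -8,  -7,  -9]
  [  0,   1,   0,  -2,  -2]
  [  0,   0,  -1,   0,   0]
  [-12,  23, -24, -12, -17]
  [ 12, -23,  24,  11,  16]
J_1(-1) ⊕ J_1(-1) ⊕ J_1(-1) ⊕ J_2(1)

The characteristic polynomial is
  det(x·I − A) = x^5 + x^4 - 2*x^3 - 2*x^2 + x + 1 = (x - 1)^2*(x + 1)^3

Eigenvalues and multiplicities (the geometric multiplicity of λ is n − rank(A − λI), which equals the number of Jordan blocks for λ):
  λ = -1: algebraic multiplicity = 3, geometric multiplicity = 3
  λ = 1: algebraic multiplicity = 2, geometric multiplicity = 1

Determining the block sizes for each eigenvalue:
  λ = -1: gm = am = 3, so every block has size 1 → block sizes [1, 1, 1]
  λ = 1: one block (gm = 1), so the single block has size am = 2 → block sizes [2]

Assembling the blocks gives a Jordan form
J =
  [-1,  0,  0, 0, 0]
  [ 0, -1,  0, 0, 0]
  [ 0,  0, -1, 0, 0]
  [ 0,  0,  0, 1, 1]
  [ 0,  0,  0, 0, 1]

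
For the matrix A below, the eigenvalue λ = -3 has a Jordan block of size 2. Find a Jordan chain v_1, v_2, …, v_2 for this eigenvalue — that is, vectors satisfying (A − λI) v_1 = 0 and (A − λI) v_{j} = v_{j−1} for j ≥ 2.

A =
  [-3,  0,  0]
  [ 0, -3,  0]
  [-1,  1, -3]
A Jordan chain for λ = -3 of length 2:
v_1 = (0, 0, -1)ᵀ
v_2 = (1, 0, 0)ᵀ

Let N = A − (-3)·I. We want v_2 with N^2 v_2 = 0 but N^1 v_2 ≠ 0; then v_{j-1} := N · v_j for j = 2, …, 2.

Pick v_2 = (1, 0, 0)ᵀ.
Then v_1 = N · v_2 = (0, 0, -1)ᵀ.

Sanity check: (A − (-3)·I) v_1 = (0, 0, 0)ᵀ = 0. ✓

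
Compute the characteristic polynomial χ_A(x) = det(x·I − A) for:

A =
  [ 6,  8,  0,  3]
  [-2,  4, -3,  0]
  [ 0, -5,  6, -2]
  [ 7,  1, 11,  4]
x^4 - 20*x^3 + 150*x^2 - 500*x + 625

Expanding det(x·I − A) (e.g. by cofactor expansion or by noting that A is similar to its Jordan form J, which has the same characteristic polynomial as A) gives
  χ_A(x) = x^4 - 20*x^3 + 150*x^2 - 500*x + 625
which factors as (x - 5)^4. The eigenvalues (with algebraic multiplicities) are λ = 5 with multiplicity 4.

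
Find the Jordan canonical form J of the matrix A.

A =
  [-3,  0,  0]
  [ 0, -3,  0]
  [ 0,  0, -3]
J_1(-3) ⊕ J_1(-3) ⊕ J_1(-3)

The characteristic polynomial is
  det(x·I − A) = x^3 + 9*x^2 + 27*x + 27 = (x + 3)^3

Eigenvalues and multiplicities (the geometric multiplicity of λ is n − rank(A − λI), which equals the number of Jordan blocks for λ):
  λ = -3: algebraic multiplicity = 3, geometric multiplicity = 3

Determining the block sizes for each eigenvalue:
  λ = -3: gm = am = 3, so every block has size 1 → block sizes [1, 1, 1]

Assembling the blocks gives a Jordan form
J =
  [-3,  0,  0]
  [ 0, -3,  0]
  [ 0,  0, -3]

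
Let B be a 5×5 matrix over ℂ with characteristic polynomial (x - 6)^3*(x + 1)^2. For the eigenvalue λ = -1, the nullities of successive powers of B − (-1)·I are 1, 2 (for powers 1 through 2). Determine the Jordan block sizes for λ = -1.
Block sizes for λ = -1: [2]

From the dimensions of kernels of powers, the number of Jordan blocks of size at least j is d_j − d_{j−1} where d_j = dim ker(N^j) (with d_0 = 0). Computing the differences gives [1, 1].
The number of blocks of size exactly k is (#blocks of size ≥ k) − (#blocks of size ≥ k + 1), so the partition is: 1 block(s) of size 2.
In nonincreasing order the block sizes are [2].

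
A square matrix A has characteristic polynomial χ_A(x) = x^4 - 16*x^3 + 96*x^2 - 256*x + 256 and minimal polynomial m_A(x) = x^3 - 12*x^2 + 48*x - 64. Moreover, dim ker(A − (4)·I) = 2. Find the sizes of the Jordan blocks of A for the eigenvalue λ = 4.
Block sizes for λ = 4: [3, 1]

Step 1 — from the characteristic polynomial, algebraic multiplicity of λ = 4 is 4. From dim ker(A − (4)·I) = 2, there are exactly 2 Jordan blocks for λ = 4.
Step 2 — from the minimal polynomial, the factor (x − 4)^3 tells us the largest block for λ = 4 has size 3.
Step 3 — with total size 4, 2 blocks, and largest block 3, the block sizes (in nonincreasing order) are [3, 1].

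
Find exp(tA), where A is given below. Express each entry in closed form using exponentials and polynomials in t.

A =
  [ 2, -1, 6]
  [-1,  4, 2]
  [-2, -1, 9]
e^{tA} =
  [-t^2*exp(5*t) - 3*t*exp(5*t) + exp(5*t), -t^2*exp(5*t) - t*exp(5*t), 2*t^2*exp(5*t) + 6*t*exp(5*t)]
  [-t*exp(5*t), -t*exp(5*t) + exp(5*t), 2*t*exp(5*t)]
  [-t^2*exp(5*t)/2 - 2*t*exp(5*t), -t^2*exp(5*t)/2 - t*exp(5*t), t^2*exp(5*t) + 4*t*exp(5*t) + exp(5*t)]

Strategy: write A = P · J · P⁻¹ where J is a Jordan canonical form, so e^{tA} = P · e^{tJ} · P⁻¹, and e^{tJ} can be computed block-by-block.

A has Jordan form
J =
  [5, 1, 0]
  [0, 5, 1]
  [0, 0, 5]
(up to reordering of blocks).

Per-block formulas:
  For a 3×3 Jordan block J_3(5): exp(t · J_3(5)) = e^(5t)·(I + t·N + (t^2/2)·N^2), where N is the 3×3 nilpotent shift.

After assembling e^{tJ} and conjugating by P, we get:

e^{tA} =
  [-t^2*exp(5*t) - 3*t*exp(5*t) + exp(5*t), -t^2*exp(5*t) - t*exp(5*t), 2*t^2*exp(5*t) + 6*t*exp(5*t)]
  [-t*exp(5*t), -t*exp(5*t) + exp(5*t), 2*t*exp(5*t)]
  [-t^2*exp(5*t)/2 - 2*t*exp(5*t), -t^2*exp(5*t)/2 - t*exp(5*t), t^2*exp(5*t) + 4*t*exp(5*t) + exp(5*t)]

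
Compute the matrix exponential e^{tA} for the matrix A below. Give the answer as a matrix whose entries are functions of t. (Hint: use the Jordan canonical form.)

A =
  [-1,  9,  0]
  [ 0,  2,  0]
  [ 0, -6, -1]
e^{tA} =
  [exp(-t), 3*exp(2*t) - 3*exp(-t), 0]
  [0, exp(2*t), 0]
  [0, -2*exp(2*t) + 2*exp(-t), exp(-t)]

Strategy: write A = P · J · P⁻¹ where J is a Jordan canonical form, so e^{tA} = P · e^{tJ} · P⁻¹, and e^{tJ} can be computed block-by-block.

A has Jordan form
J =
  [-1,  0, 0]
  [ 0, -1, 0]
  [ 0,  0, 2]
(up to reordering of blocks).

Per-block formulas:
  For a 1×1 block at λ = -1: exp(t · [-1]) = [e^(-1t)].
  For a 1×1 block at λ = 2: exp(t · [2]) = [e^(2t)].

After assembling e^{tJ} and conjugating by P, we get:

e^{tA} =
  [exp(-t), 3*exp(2*t) - 3*exp(-t), 0]
  [0, exp(2*t), 0]
  [0, -2*exp(2*t) + 2*exp(-t), exp(-t)]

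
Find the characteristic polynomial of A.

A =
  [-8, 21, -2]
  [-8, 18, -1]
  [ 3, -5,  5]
x^3 - 15*x^2 + 75*x - 125

Expanding det(x·I − A) (e.g. by cofactor expansion or by noting that A is similar to its Jordan form J, which has the same characteristic polynomial as A) gives
  χ_A(x) = x^3 - 15*x^2 + 75*x - 125
which factors as (x - 5)^3. The eigenvalues (with algebraic multiplicities) are λ = 5 with multiplicity 3.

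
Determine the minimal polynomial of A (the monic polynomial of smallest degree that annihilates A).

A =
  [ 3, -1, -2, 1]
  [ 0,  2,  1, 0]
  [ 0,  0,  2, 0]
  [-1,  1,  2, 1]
x^3 - 6*x^2 + 12*x - 8

The characteristic polynomial is χ_A(x) = (x - 2)^4, so the eigenvalues are known. The minimal polynomial is
  m_A(x) = Π_λ (x − λ)^{k_λ}
where k_λ is the size of the *largest* Jordan block for λ (equivalently, the smallest k with (A − λI)^k v = 0 for every generalised eigenvector v of λ).

  λ = 2: largest Jordan block has size 3, contributing (x − 2)^3

So m_A(x) = (x - 2)^3 = x^3 - 6*x^2 + 12*x - 8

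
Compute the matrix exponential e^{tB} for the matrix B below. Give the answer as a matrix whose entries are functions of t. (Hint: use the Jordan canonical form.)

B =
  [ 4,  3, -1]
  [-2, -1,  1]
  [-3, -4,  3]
e^{tB} =
  [t^2*exp(2*t)/2 + 2*t*exp(2*t) + exp(2*t), t^2*exp(2*t)/2 + 3*t*exp(2*t), -t*exp(2*t)]
  [-t^2*exp(2*t)/2 - 2*t*exp(2*t), -t^2*exp(2*t)/2 - 3*t*exp(2*t) + exp(2*t), t*exp(2*t)]
  [-t^2*exp(2*t)/2 - 3*t*exp(2*t), -t^2*exp(2*t)/2 - 4*t*exp(2*t), t*exp(2*t) + exp(2*t)]

Strategy: write B = P · J · P⁻¹ where J is a Jordan canonical form, so e^{tB} = P · e^{tJ} · P⁻¹, and e^{tJ} can be computed block-by-block.

B has Jordan form
J =
  [2, 1, 0]
  [0, 2, 1]
  [0, 0, 2]
(up to reordering of blocks).

Per-block formulas:
  For a 3×3 Jordan block J_3(2): exp(t · J_3(2)) = e^(2t)·(I + t·N + (t^2/2)·N^2), where N is the 3×3 nilpotent shift.

After assembling e^{tJ} and conjugating by P, we get:

e^{tB} =
  [t^2*exp(2*t)/2 + 2*t*exp(2*t) + exp(2*t), t^2*exp(2*t)/2 + 3*t*exp(2*t), -t*exp(2*t)]
  [-t^2*exp(2*t)/2 - 2*t*exp(2*t), -t^2*exp(2*t)/2 - 3*t*exp(2*t) + exp(2*t), t*exp(2*t)]
  [-t^2*exp(2*t)/2 - 3*t*exp(2*t), -t^2*exp(2*t)/2 - 4*t*exp(2*t), t*exp(2*t) + exp(2*t)]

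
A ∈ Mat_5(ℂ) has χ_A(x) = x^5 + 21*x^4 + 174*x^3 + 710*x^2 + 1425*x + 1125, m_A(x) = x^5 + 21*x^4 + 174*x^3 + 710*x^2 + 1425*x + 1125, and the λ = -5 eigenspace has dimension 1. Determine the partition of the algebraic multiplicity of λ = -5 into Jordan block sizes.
Block sizes for λ = -5: [3]

Step 1 — from the characteristic polynomial, algebraic multiplicity of λ = -5 is 3. From dim ker(A − (-5)·I) = 1, there are exactly 1 Jordan blocks for λ = -5.
Step 2 — from the minimal polynomial, the factor (x + 5)^3 tells us the largest block for λ = -5 has size 3.
Step 3 — with total size 3, 1 blocks, and largest block 3, the block sizes (in nonincreasing order) are [3].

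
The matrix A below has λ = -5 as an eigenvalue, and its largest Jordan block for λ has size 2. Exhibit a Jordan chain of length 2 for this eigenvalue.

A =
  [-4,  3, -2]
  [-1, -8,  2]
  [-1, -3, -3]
A Jordan chain for λ = -5 of length 2:
v_1 = (1, -1, -1)ᵀ
v_2 = (1, 0, 0)ᵀ

Let N = A − (-5)·I. We want v_2 with N^2 v_2 = 0 but N^1 v_2 ≠ 0; then v_{j-1} := N · v_j for j = 2, …, 2.

Pick v_2 = (1, 0, 0)ᵀ.
Then v_1 = N · v_2 = (1, -1, -1)ᵀ.

Sanity check: (A − (-5)·I) v_1 = (0, 0, 0)ᵀ = 0. ✓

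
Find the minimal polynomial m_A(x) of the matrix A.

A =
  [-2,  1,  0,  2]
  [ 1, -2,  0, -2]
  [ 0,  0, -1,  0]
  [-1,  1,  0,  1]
x^2 + 2*x + 1

The characteristic polynomial is χ_A(x) = (x + 1)^4, so the eigenvalues are known. The minimal polynomial is
  m_A(x) = Π_λ (x − λ)^{k_λ}
where k_λ is the size of the *largest* Jordan block for λ (equivalently, the smallest k with (A − λI)^k v = 0 for every generalised eigenvector v of λ).

  λ = -1: largest Jordan block has size 2, contributing (x + 1)^2

So m_A(x) = (x + 1)^2 = x^2 + 2*x + 1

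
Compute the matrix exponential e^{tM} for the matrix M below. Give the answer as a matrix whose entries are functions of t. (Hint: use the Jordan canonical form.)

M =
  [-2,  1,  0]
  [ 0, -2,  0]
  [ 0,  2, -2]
e^{tM} =
  [exp(-2*t), t*exp(-2*t), 0]
  [0, exp(-2*t), 0]
  [0, 2*t*exp(-2*t), exp(-2*t)]

Strategy: write M = P · J · P⁻¹ where J is a Jordan canonical form, so e^{tM} = P · e^{tJ} · P⁻¹, and e^{tJ} can be computed block-by-block.

M has Jordan form
J =
  [-2,  1,  0]
  [ 0, -2,  0]
  [ 0,  0, -2]
(up to reordering of blocks).

Per-block formulas:
  For a 2×2 Jordan block J_2(-2): exp(t · J_2(-2)) = e^(-2t)·(I + t·N), where N is the 2×2 nilpotent shift.
  For a 1×1 block at λ = -2: exp(t · [-2]) = [e^(-2t)].

After assembling e^{tJ} and conjugating by P, we get:

e^{tM} =
  [exp(-2*t), t*exp(-2*t), 0]
  [0, exp(-2*t), 0]
  [0, 2*t*exp(-2*t), exp(-2*t)]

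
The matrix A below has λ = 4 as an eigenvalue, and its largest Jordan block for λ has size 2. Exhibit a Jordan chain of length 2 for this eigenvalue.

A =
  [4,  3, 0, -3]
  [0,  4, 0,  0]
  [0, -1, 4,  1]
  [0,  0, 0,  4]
A Jordan chain for λ = 4 of length 2:
v_1 = (3, 0, -1, 0)ᵀ
v_2 = (0, 1, 0, 0)ᵀ

Let N = A − (4)·I. We want v_2 with N^2 v_2 = 0 but N^1 v_2 ≠ 0; then v_{j-1} := N · v_j for j = 2, …, 2.

Pick v_2 = (0, 1, 0, 0)ᵀ.
Then v_1 = N · v_2 = (3, 0, -1, 0)ᵀ.

Sanity check: (A − (4)·I) v_1 = (0, 0, 0, 0)ᵀ = 0. ✓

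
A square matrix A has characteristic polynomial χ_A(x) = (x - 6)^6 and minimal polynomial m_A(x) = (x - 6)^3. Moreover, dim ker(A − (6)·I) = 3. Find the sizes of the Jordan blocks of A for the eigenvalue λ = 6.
Block sizes for λ = 6: [3, 2, 1]

Step 1 — from the characteristic polynomial, algebraic multiplicity of λ = 6 is 6. From dim ker(A − (6)·I) = 3, there are exactly 3 Jordan blocks for λ = 6.
Step 2 — from the minimal polynomial, the factor (x − 6)^3 tells us the largest block for λ = 6 has size 3.
Step 3 — with total size 6, 3 blocks, and largest block 3, the block sizes (in nonincreasing order) are [3, 2, 1].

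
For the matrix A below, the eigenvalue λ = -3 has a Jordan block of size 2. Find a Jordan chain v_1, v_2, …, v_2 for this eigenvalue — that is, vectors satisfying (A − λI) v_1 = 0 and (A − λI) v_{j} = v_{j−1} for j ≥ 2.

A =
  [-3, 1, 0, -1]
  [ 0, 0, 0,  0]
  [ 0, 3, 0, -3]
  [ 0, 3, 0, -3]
A Jordan chain for λ = -3 of length 2:
v_1 = (-1, 0, 0, 0)ᵀ
v_2 = (0, 0, 1, 1)ᵀ

Let N = A − (-3)·I. We want v_2 with N^2 v_2 = 0 but N^1 v_2 ≠ 0; then v_{j-1} := N · v_j for j = 2, …, 2.

Pick v_2 = (0, 0, 1, 1)ᵀ.
Then v_1 = N · v_2 = (-1, 0, 0, 0)ᵀ.

Sanity check: (A − (-3)·I) v_1 = (0, 0, 0, 0)ᵀ = 0. ✓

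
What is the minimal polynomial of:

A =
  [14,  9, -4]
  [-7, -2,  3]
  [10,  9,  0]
x^3 - 12*x^2 + 48*x - 64

The characteristic polynomial is χ_A(x) = (x - 4)^3, so the eigenvalues are known. The minimal polynomial is
  m_A(x) = Π_λ (x − λ)^{k_λ}
where k_λ is the size of the *largest* Jordan block for λ (equivalently, the smallest k with (A − λI)^k v = 0 for every generalised eigenvector v of λ).

  λ = 4: largest Jordan block has size 3, contributing (x − 4)^3

So m_A(x) = (x - 4)^3 = x^3 - 12*x^2 + 48*x - 64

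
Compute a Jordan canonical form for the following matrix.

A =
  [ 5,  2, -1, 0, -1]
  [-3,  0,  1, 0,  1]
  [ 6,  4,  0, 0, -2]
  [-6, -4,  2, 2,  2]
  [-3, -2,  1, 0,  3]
J_2(2) ⊕ J_1(2) ⊕ J_1(2) ⊕ J_1(2)

The characteristic polynomial is
  det(x·I − A) = x^5 - 10*x^4 + 40*x^3 - 80*x^2 + 80*x - 32 = (x - 2)^5

Eigenvalues and multiplicities (the geometric multiplicity of λ is n − rank(A − λI), which equals the number of Jordan blocks for λ):
  λ = 2: algebraic multiplicity = 5, geometric multiplicity = 4

Determining the block sizes for each eigenvalue:
  λ = 2: 4 blocks summing to 5 forces exactly one block of size 2 and the rest size 1 → block sizes [2, 1, 1, 1]

Assembling the blocks gives a Jordan form
J =
  [2, 1, 0, 0, 0]
  [0, 2, 0, 0, 0]
  [0, 0, 2, 0, 0]
  [0, 0, 0, 2, 0]
  [0, 0, 0, 0, 2]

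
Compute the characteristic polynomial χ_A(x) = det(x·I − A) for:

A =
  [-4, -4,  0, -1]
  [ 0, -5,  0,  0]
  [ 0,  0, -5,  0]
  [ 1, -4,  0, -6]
x^4 + 20*x^3 + 150*x^2 + 500*x + 625

Expanding det(x·I − A) (e.g. by cofactor expansion or by noting that A is similar to its Jordan form J, which has the same characteristic polynomial as A) gives
  χ_A(x) = x^4 + 20*x^3 + 150*x^2 + 500*x + 625
which factors as (x + 5)^4. The eigenvalues (with algebraic multiplicities) are λ = -5 with multiplicity 4.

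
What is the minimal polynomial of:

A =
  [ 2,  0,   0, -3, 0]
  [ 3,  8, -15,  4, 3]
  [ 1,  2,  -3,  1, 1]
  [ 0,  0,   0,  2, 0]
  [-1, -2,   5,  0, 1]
x^2 - 4*x + 4

The characteristic polynomial is χ_A(x) = (x - 2)^5, so the eigenvalues are known. The minimal polynomial is
  m_A(x) = Π_λ (x − λ)^{k_λ}
where k_λ is the size of the *largest* Jordan block for λ (equivalently, the smallest k with (A − λI)^k v = 0 for every generalised eigenvector v of λ).

  λ = 2: largest Jordan block has size 2, contributing (x − 2)^2

So m_A(x) = (x - 2)^2 = x^2 - 4*x + 4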